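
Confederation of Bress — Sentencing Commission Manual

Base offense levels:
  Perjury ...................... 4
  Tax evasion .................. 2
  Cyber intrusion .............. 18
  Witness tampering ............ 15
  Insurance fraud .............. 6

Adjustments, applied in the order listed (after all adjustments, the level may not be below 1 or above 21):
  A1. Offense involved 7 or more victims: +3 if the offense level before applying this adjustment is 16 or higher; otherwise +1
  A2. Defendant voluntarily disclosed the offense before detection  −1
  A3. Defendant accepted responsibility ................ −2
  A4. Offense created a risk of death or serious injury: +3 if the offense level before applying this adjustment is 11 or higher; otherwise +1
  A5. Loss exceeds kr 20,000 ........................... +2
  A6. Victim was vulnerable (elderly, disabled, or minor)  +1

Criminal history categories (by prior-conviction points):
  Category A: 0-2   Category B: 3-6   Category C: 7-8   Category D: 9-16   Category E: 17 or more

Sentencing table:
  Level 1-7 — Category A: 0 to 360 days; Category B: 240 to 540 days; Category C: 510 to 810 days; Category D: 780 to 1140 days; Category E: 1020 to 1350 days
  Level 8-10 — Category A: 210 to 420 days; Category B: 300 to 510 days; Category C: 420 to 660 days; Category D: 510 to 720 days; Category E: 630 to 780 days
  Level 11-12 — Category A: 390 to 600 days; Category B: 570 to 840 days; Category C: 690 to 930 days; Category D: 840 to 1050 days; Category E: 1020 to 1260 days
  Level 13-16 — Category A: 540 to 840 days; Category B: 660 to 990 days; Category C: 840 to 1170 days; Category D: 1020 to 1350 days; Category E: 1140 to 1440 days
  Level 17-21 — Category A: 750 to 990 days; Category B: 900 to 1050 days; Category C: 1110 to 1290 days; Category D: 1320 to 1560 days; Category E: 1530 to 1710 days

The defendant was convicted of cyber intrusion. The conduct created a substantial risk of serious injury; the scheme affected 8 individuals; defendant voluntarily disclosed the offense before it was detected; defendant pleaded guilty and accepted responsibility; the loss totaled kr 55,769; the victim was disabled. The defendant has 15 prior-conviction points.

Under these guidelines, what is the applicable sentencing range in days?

Base offense level for cyber intrusion: 18.
A1 applies (level before this adjustment is 18 ≥ 16, so +3): 18 + 3 = 21.
A2 applies: 21 − 1 = 20.
A3 applies: 20 − 2 = 18.
A4 applies (level before this adjustment is 18 ≥ 11, so +3): 18 + 3 = 21.
A5 applies: 21 + 2 = 23.
A6 applies: 23 + 1 = 24.
Level 24 exceeds the maximum of 21; capped at 21.
Final offense level: 21.
Criminal history: 15 prior points → Category D (9-16).
Level 21 falls in the 17-21 band.
Grid: Level 17-21 × Category D = 1320-1560 days.

1320-1560 days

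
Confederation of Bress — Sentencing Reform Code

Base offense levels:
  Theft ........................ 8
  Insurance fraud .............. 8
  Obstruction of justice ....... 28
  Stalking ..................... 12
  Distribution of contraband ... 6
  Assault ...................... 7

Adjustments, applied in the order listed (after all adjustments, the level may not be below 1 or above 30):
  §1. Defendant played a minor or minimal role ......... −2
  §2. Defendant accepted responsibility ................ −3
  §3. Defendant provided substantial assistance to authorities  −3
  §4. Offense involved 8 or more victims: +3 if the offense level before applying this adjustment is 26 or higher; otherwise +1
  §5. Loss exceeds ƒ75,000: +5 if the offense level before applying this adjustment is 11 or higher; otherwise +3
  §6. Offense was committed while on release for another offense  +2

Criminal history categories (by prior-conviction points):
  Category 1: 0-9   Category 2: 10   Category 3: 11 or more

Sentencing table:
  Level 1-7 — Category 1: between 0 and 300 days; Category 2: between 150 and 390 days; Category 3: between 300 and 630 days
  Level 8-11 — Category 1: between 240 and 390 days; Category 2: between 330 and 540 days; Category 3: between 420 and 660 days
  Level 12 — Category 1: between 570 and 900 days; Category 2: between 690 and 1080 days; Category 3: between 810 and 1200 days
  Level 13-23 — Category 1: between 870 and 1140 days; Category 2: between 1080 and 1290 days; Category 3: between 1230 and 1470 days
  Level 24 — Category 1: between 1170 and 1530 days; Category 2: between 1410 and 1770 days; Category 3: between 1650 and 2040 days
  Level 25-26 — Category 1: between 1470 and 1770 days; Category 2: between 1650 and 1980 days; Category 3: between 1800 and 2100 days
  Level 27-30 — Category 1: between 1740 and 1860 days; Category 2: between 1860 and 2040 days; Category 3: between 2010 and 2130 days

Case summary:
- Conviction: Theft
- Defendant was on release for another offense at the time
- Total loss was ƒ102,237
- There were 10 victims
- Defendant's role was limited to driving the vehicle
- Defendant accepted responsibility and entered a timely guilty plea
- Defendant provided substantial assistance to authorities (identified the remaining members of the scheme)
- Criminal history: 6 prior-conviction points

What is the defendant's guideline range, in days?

Base offense level for theft: 8.
§1 applies: 8 − 2 = 6.
§2 applies: 6 − 3 = 3.
§3 applies: 3 − 3 = 0.
§4 applies (level before this adjustment is 0 < 26, so +1): 0 + 1 = 1.
§5 applies (level before this adjustment is 1 < 11, so +3): 1 + 3 = 4.
§6 applies: 4 + 2 = 6.
Final offense level: 6.
Criminal history: 6 prior points → Category 1 (0-9).
Level 6 falls in the 1-7 band.
Grid: Level 1-7 × Category 1 = 0-300 days.

0-300 days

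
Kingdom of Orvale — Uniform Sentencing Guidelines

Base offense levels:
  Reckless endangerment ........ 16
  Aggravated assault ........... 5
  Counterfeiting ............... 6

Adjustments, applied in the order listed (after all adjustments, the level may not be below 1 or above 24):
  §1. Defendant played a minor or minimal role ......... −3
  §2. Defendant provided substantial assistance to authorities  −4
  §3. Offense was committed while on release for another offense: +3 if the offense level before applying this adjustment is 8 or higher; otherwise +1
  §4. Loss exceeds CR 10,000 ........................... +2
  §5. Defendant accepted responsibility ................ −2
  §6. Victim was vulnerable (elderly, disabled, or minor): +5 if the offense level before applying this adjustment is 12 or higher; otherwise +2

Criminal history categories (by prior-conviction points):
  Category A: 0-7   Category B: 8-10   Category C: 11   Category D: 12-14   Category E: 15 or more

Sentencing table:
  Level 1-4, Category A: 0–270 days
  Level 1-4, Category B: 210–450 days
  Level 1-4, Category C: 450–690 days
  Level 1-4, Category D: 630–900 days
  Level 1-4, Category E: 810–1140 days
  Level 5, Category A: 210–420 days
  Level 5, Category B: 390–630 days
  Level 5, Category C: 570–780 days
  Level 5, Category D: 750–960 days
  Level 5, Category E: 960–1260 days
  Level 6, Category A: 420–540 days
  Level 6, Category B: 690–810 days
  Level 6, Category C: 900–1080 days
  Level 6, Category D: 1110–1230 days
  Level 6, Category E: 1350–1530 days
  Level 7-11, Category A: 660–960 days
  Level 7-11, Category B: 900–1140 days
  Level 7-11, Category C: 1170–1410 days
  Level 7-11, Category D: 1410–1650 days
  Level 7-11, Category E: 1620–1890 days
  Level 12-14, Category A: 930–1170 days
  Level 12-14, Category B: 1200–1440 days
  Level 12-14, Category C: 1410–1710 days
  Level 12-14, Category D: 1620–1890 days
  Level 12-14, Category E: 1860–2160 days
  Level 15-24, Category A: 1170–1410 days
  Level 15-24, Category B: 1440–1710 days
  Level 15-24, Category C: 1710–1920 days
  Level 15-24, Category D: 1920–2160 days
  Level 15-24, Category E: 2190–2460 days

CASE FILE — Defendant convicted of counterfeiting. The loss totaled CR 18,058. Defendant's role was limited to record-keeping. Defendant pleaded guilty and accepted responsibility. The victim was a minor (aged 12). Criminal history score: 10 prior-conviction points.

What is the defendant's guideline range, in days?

390-630 days

Base offense level for counterfeiting: 6.
§1 applies: 6 − 3 = 3.
§3 does not apply.
§4 applies: 3 + 2 = 5.
§5 applies: 5 − 2 = 3.
§6 applies (level before this adjustment is 3 < 12, so +2): 3 + 2 = 5.
Final offense level: 5.
Criminal history: 10 prior points → Category B (8-10).
Level 5 falls in the 5 band.
Grid: Level 5 × Category B = 390-630 days.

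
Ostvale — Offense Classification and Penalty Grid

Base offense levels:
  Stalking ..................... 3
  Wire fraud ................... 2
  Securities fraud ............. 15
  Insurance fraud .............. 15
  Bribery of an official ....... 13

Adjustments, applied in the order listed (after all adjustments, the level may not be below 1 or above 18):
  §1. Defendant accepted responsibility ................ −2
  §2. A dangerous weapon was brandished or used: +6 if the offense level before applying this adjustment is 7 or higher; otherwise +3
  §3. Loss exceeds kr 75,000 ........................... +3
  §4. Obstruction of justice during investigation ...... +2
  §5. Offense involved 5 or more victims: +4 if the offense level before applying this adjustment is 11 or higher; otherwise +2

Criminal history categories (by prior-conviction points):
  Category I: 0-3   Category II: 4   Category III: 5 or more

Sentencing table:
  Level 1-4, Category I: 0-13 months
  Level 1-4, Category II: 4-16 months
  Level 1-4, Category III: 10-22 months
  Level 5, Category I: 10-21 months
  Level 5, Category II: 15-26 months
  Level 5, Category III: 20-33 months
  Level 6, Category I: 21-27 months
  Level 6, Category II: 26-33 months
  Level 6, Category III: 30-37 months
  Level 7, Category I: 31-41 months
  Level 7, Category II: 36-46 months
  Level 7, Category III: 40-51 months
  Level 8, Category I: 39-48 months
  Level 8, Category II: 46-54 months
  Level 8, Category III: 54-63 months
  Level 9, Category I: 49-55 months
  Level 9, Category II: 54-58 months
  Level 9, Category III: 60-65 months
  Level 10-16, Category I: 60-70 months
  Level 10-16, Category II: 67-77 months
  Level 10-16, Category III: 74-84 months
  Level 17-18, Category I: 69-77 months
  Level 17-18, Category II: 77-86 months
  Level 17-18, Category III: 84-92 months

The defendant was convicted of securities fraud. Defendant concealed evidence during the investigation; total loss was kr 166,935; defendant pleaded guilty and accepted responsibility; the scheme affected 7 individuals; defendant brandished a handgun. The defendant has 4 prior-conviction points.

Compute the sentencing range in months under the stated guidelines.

77-86 months

Base offense level for securities fraud: 15.
§1 applies: 15 − 2 = 13.
§2 applies (level before this adjustment is 13 ≥ 7, so +6): 13 + 6 = 19.
§3 applies: 19 + 3 = 22.
§4 applies: 22 + 2 = 24.
§5 applies (level before this adjustment is 24 ≥ 11, so +4): 24 + 4 = 28.
Level 28 exceeds the maximum of 18; capped at 18.
Final offense level: 18.
Criminal history: 4 prior points → Category II (4).
Level 18 falls in the 17-18 band.
Grid: Level 17-18 × Category II = 77-86 months.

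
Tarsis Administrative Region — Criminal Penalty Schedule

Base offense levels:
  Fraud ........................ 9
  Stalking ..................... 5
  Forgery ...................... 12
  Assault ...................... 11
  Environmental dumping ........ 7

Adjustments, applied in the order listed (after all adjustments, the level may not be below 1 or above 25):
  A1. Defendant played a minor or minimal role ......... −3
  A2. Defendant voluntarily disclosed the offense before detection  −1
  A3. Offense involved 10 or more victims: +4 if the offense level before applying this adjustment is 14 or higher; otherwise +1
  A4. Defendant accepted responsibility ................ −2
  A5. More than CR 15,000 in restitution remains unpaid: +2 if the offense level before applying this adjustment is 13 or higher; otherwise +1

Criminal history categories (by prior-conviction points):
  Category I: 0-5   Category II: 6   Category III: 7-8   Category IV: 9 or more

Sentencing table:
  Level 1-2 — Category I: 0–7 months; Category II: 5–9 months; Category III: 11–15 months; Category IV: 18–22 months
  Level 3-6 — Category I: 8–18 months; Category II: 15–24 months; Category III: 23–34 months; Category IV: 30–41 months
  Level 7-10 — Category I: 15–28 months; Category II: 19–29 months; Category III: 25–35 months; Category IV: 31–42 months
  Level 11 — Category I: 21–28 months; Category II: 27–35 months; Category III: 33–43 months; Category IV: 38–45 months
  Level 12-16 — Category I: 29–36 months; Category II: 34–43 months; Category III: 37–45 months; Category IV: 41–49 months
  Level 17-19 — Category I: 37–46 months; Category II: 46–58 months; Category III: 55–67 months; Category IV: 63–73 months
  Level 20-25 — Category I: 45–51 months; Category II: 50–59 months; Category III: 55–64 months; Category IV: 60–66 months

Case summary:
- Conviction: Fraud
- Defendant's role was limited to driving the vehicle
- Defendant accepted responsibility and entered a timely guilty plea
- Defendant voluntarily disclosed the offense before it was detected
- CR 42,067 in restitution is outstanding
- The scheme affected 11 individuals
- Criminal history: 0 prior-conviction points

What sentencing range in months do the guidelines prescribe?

8-18 months

Base offense level for fraud: 9.
A1 applies: 9 − 3 = 6.
A2 applies: 6 − 1 = 5.
A3 applies (level before this adjustment is 5 < 14, so +1): 5 + 1 = 6.
A4 applies: 6 − 2 = 4.
A5 applies (level before this adjustment is 4 < 13, so +1): 4 + 1 = 5.
Final offense level: 5.
Criminal history: 0 prior points → Category I (0-5).
Level 5 falls in the 3-6 band.
Grid: Level 3-6 × Category I = 8-18 months.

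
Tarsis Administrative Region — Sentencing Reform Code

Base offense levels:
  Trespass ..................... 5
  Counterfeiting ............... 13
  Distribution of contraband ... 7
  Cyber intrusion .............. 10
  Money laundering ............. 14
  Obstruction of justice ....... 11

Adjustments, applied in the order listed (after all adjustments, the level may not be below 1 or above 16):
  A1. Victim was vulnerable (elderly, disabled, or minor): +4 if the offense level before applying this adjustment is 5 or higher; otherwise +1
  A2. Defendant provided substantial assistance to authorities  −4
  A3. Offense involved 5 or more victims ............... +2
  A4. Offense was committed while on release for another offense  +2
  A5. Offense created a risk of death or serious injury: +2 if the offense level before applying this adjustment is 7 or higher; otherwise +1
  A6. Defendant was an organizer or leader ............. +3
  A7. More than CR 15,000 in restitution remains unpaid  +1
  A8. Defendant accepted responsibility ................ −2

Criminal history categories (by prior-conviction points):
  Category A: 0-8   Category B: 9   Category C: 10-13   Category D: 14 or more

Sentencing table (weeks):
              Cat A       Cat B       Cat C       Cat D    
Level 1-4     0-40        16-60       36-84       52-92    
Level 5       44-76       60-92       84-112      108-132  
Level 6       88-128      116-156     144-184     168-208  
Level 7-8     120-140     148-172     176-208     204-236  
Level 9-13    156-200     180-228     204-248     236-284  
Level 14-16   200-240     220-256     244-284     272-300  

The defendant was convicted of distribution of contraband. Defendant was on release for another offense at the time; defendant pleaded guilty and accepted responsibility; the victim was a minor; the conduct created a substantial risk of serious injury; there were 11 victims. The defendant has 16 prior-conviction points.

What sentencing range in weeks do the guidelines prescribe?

Base offense level for distribution of contraband: 7.
A1 applies (level before this adjustment is 7 ≥ 5, so +4): 7 + 4 = 11.
A3 applies: 11 + 2 = 13.
A4 applies: 13 + 2 = 15.
A5 applies (level before this adjustment is 15 ≥ 7, so +2): 15 + 2 = 17.
A6 does not apply.
A7 does not apply.
A8 applies: 17 − 2 = 15.
Final offense level: 15.
Criminal history: 16 prior points → Category D (14+).
Level 15 falls in the 14-16 band.
Grid: Level 14-16 × Category D = 272-300 weeks.

272-300 weeks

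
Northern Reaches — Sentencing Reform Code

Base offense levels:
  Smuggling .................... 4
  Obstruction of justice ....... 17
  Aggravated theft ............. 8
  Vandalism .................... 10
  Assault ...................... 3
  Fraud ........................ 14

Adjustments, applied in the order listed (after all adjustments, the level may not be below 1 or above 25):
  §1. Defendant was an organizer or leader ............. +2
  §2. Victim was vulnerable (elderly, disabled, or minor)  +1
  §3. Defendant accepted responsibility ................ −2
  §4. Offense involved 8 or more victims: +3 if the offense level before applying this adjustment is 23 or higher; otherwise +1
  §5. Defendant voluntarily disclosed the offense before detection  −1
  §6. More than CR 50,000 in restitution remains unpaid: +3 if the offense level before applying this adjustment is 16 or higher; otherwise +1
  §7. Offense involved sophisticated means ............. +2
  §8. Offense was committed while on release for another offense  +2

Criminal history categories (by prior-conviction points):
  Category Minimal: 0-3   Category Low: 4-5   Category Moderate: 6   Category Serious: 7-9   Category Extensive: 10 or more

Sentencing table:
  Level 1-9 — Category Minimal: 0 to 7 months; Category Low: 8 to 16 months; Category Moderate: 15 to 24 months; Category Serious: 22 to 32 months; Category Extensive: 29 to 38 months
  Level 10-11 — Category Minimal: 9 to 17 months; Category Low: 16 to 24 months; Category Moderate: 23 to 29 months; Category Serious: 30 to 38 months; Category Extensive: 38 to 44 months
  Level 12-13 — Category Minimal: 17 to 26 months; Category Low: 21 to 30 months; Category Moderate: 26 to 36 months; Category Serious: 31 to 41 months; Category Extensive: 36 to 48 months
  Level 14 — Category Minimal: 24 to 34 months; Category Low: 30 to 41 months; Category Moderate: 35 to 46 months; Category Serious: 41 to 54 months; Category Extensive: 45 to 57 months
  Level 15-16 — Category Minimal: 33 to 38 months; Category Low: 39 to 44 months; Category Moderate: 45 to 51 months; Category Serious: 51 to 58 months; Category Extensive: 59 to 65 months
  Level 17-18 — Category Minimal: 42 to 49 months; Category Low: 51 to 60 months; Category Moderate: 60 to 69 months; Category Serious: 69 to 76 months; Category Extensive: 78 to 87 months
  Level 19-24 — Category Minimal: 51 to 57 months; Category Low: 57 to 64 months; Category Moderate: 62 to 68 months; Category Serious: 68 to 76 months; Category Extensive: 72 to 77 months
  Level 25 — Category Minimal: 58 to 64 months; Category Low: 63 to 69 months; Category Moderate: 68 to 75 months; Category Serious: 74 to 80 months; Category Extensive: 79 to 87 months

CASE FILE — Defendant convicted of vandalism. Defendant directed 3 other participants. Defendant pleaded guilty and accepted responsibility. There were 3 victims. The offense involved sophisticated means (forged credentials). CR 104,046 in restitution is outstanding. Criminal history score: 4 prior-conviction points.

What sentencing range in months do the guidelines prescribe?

Base offense level for vandalism: 10.
§1 applies: 10 + 2 = 12.
§2 does not apply.
§3 applies: 12 − 2 = 10.
§5 does not apply.
§6 applies (level before this adjustment is 10 < 16, so +1): 10 + 1 = 11.
§7 applies: 11 + 2 = 13.
§8 does not apply.
Final offense level: 13.
Criminal history: 4 prior points → Category Low (4-5).
Level 13 falls in the 12-13 band.
Grid: Level 12-13 × Category Low = 21-30 months.

21-30 months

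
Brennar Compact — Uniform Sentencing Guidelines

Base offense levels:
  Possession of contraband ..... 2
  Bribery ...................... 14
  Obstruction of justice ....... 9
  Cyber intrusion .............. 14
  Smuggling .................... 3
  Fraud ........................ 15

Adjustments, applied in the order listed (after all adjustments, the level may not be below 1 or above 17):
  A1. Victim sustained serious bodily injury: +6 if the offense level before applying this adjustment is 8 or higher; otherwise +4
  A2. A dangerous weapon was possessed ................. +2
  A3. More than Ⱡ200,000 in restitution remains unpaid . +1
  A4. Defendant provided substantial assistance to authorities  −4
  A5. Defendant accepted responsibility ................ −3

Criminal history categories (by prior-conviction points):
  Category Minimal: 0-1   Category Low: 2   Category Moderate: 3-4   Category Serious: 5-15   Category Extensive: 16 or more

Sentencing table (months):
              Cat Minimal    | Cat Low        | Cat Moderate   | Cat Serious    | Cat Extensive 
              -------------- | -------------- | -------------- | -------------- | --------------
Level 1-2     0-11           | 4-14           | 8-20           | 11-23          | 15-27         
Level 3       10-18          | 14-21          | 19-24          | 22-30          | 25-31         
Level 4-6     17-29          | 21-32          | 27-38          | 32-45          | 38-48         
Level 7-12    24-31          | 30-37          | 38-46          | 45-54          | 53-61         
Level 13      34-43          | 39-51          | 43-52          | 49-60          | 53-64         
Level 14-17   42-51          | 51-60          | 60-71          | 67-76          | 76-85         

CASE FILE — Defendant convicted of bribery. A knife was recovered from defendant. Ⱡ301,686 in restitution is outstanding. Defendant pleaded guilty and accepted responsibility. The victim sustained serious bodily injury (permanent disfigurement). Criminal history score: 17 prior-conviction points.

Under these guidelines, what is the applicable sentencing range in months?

Base offense level for bribery: 14.
A1 applies (level before this adjustment is 14 ≥ 8, so +6): 14 + 6 = 20.
A2 applies: 20 + 2 = 22.
A3 applies: 22 + 1 = 23.
A4 does not apply.
A5 applies: 23 − 3 = 20.
Level 20 exceeds the maximum of 17; capped at 17.
Final offense level: 17.
Criminal history: 17 prior points → Category Extensive (16+).
Level 17 falls in the 14-17 band.
Grid: Level 14-17 × Category Extensive = 76-85 months.

76-85 months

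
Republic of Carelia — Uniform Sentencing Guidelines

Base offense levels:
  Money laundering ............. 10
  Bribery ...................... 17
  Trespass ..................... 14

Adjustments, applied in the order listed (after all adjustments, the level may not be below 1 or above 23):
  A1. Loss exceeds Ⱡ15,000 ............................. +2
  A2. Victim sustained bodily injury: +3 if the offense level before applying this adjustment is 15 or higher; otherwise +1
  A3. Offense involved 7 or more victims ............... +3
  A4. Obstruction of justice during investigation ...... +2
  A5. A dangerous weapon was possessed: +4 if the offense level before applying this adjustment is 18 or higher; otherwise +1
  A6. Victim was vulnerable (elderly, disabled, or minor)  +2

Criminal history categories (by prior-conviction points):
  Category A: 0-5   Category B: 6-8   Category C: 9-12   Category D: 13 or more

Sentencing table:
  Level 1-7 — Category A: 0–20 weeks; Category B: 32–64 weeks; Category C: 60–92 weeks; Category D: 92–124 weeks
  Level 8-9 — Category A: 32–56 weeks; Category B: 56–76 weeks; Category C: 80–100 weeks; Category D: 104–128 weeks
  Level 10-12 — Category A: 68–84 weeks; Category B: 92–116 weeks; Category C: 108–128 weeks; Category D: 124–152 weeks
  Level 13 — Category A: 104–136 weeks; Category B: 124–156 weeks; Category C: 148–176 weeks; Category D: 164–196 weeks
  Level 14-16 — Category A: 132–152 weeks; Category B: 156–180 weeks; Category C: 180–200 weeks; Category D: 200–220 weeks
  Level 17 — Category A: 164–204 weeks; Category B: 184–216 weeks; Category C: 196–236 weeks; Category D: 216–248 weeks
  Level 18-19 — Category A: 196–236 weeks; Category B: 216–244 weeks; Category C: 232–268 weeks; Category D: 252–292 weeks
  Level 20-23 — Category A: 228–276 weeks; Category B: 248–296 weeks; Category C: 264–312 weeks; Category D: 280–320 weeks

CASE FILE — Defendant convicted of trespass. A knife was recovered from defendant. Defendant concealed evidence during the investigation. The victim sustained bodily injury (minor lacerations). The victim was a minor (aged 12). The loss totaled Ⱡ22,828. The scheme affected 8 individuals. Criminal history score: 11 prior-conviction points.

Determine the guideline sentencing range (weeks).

Base offense level for trespass: 14.
A1 applies: 14 + 2 = 16.
A2 applies (level before this adjustment is 16 ≥ 15, so +3): 16 + 3 = 19.
A3 applies: 19 + 3 = 22.
A4 applies: 22 + 2 = 24.
A5 applies (level before this adjustment is 24 ≥ 18, so +4): 24 + 4 = 28.
A6 applies: 28 + 2 = 30.
Level 30 exceeds the maximum of 23; capped at 23.
Final offense level: 23.
Criminal history: 11 prior points → Category C (9-12).
Level 23 falls in the 20-23 band.
Grid: Level 20-23 × Category C = 264-312 weeks.

264-312 weeks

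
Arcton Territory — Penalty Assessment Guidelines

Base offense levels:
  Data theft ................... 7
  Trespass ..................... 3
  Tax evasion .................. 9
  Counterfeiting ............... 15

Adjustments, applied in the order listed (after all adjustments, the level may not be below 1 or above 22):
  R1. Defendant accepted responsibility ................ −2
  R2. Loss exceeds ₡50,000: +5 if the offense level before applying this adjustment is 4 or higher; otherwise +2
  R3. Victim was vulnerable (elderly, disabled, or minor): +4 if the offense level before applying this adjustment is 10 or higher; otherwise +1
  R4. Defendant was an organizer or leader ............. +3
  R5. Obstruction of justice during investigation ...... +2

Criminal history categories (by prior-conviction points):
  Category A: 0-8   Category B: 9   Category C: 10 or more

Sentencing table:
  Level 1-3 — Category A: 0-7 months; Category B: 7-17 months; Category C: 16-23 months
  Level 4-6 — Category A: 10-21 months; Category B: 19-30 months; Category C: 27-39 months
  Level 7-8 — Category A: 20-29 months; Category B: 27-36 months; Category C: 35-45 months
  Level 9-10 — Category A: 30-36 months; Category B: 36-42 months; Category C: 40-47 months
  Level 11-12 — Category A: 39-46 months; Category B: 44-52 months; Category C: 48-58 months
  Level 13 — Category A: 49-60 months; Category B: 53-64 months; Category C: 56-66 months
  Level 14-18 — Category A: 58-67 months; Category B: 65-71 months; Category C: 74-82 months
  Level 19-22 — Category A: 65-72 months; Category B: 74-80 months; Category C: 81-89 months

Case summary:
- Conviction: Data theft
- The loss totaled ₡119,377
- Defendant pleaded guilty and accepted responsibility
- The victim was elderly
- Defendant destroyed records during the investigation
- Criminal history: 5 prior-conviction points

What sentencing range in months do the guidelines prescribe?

Base offense level for data theft: 7.
R1 applies: 7 − 2 = 5.
R2 applies (level before this adjustment is 5 ≥ 4, so +5): 5 + 5 = 10.
R3 applies (level before this adjustment is 10 ≥ 10, so +4): 10 + 4 = 14.
R4 does not apply.
R5 applies: 14 + 2 = 16.
Final offense level: 16.
Criminal history: 5 prior points → Category A (0-8).
Level 16 falls in the 14-18 band.
Grid: Level 14-18 × Category A = 58-67 months.

58-67 months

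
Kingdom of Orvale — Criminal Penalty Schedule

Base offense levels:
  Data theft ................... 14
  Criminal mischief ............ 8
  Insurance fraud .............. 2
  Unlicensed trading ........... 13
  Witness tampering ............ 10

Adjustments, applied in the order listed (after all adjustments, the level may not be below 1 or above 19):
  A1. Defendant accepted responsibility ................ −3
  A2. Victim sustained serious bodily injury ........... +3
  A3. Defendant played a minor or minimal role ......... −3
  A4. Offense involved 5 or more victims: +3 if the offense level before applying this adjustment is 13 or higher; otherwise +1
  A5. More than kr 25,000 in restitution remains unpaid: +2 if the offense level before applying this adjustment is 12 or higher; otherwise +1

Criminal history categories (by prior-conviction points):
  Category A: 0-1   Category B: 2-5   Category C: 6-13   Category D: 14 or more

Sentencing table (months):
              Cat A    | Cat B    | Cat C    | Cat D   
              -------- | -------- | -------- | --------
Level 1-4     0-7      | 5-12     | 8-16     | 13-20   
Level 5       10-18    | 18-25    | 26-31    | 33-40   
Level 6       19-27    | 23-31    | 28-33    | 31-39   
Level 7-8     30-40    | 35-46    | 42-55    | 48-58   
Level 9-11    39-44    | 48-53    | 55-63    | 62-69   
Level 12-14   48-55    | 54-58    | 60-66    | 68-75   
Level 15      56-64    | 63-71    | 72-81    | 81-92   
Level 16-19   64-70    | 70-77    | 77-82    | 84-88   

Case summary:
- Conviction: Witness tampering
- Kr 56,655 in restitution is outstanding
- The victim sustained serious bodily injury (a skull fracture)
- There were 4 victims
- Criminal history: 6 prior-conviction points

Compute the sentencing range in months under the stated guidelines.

Base offense level for witness tampering: 10.
A1 does not apply.
A2 applies: 10 + 3 = 13.
A3 does not apply.
A4 does not apply.
A5 applies (level before this adjustment is 13 ≥ 12, so +2): 13 + 2 = 15.
Final offense level: 15.
Criminal history: 6 prior points → Category C (6-13).
Level 15 falls in the 15 band.
Grid: Level 15 × Category C = 72-81 months.

72-81 months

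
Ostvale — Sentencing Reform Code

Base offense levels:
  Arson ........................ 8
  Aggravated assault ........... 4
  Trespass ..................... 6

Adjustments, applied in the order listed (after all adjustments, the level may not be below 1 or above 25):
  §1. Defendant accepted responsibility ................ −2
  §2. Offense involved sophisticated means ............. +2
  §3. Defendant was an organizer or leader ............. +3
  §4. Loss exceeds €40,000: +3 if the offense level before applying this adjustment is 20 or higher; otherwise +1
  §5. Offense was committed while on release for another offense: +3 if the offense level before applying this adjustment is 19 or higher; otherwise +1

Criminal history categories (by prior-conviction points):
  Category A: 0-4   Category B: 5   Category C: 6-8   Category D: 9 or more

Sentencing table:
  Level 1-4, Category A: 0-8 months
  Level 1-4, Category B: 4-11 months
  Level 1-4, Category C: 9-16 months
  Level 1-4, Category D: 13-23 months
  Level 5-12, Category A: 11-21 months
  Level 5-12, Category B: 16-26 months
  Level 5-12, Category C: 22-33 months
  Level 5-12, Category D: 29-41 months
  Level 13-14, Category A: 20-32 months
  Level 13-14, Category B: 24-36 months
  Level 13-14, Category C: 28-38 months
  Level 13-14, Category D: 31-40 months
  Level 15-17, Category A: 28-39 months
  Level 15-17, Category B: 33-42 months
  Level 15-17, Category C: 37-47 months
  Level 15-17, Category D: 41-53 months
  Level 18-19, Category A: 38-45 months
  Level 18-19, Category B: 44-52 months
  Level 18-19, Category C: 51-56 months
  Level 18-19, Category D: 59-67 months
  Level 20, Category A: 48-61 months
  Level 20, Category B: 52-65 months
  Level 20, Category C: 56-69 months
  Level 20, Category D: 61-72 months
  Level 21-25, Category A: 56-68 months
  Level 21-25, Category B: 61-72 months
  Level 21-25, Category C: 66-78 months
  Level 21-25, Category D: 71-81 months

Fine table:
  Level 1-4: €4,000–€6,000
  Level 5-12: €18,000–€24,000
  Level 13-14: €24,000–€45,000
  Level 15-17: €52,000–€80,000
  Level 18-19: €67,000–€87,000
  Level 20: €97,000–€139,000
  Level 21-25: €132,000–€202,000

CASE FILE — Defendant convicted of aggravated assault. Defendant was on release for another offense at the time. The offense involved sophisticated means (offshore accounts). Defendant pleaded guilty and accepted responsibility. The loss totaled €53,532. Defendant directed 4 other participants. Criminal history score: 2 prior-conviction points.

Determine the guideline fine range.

Base offense level for aggravated assault: 4.
§1 applies: 4 − 2 = 2.
§2 applies: 2 + 2 = 4.
§3 applies: 4 + 3 = 7.
§4 applies (level before this adjustment is 7 < 20, so +1): 7 + 1 = 8.
§5 applies (level before this adjustment is 8 < 19, so +1): 8 + 1 = 9.
Final offense level: 9.
Level 9 falls in the 5-12 band.
Fine table: Level 5-12 → €18,000–€24,000.

€18,000–€24,000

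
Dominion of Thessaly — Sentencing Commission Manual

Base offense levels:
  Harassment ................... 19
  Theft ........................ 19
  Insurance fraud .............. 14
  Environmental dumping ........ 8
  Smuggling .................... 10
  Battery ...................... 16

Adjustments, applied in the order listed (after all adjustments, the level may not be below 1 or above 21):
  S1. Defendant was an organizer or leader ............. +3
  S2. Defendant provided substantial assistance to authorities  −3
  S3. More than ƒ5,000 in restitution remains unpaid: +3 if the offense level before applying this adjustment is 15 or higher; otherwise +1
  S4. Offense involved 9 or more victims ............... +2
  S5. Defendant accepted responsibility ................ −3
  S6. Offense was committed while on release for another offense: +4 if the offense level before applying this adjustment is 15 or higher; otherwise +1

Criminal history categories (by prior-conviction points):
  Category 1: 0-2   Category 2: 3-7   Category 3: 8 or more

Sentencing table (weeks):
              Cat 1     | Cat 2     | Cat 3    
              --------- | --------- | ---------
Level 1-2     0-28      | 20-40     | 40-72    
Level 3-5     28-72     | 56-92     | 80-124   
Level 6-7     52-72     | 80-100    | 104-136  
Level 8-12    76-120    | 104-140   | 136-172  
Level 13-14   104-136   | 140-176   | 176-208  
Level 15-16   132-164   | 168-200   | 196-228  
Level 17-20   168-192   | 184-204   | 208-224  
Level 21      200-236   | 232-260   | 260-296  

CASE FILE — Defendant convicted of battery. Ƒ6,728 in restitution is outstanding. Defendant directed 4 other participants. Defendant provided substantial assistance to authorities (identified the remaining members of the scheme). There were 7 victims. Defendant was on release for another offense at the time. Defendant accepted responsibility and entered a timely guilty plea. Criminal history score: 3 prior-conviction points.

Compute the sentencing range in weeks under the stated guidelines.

Base offense level for battery: 16.
S1 applies: 16 + 3 = 19.
S2 applies: 19 − 3 = 16.
S3 applies (level before this adjustment is 16 ≥ 15, so +3): 16 + 3 = 19.
S4 does not apply.
S5 applies: 19 − 3 = 16.
S6 applies (level before this adjustment is 16 ≥ 15, so +4): 16 + 4 = 20.
Final offense level: 20.
Criminal history: 3 prior points → Category 2 (3-7).
Level 20 falls in the 17-20 band.
Grid: Level 17-20 × Category 2 = 184-204 weeks.

184-204 weeks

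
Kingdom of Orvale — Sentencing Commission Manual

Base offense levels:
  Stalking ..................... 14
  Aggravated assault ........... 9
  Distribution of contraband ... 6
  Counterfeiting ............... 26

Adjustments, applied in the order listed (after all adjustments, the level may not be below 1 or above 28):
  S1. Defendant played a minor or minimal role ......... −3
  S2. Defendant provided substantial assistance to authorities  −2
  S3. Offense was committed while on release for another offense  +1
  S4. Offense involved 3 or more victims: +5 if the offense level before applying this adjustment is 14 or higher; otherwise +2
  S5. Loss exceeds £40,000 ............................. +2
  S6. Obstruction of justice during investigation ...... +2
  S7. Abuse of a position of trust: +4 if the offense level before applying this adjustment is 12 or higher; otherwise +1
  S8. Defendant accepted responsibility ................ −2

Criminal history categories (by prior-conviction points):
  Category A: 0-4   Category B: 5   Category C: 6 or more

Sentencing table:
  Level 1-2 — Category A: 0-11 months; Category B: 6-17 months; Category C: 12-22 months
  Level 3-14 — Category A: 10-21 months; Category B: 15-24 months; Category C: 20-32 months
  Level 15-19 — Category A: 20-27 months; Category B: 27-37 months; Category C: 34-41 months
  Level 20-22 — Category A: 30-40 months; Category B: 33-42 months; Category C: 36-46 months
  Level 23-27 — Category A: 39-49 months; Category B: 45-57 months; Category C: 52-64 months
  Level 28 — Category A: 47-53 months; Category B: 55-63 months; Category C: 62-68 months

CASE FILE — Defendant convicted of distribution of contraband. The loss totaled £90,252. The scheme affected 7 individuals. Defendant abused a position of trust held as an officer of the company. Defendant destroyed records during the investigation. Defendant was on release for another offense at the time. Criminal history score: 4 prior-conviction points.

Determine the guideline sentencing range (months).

20-27 months

Base offense level for distribution of contraband: 6.
S3 applies: 6 + 1 = 7.
S4 applies (level before this adjustment is 7 < 14, so +2): 7 + 2 = 9.
S5 applies: 9 + 2 = 11.
S6 applies: 11 + 2 = 13.
S7 applies (level before this adjustment is 13 ≥ 12, so +4): 13 + 4 = 17.
S8 does not apply.
Final offense level: 17.
Criminal history: 4 prior points → Category A (0-4).
Level 17 falls in the 15-19 band.
Grid: Level 15-19 × Category A = 20-27 months.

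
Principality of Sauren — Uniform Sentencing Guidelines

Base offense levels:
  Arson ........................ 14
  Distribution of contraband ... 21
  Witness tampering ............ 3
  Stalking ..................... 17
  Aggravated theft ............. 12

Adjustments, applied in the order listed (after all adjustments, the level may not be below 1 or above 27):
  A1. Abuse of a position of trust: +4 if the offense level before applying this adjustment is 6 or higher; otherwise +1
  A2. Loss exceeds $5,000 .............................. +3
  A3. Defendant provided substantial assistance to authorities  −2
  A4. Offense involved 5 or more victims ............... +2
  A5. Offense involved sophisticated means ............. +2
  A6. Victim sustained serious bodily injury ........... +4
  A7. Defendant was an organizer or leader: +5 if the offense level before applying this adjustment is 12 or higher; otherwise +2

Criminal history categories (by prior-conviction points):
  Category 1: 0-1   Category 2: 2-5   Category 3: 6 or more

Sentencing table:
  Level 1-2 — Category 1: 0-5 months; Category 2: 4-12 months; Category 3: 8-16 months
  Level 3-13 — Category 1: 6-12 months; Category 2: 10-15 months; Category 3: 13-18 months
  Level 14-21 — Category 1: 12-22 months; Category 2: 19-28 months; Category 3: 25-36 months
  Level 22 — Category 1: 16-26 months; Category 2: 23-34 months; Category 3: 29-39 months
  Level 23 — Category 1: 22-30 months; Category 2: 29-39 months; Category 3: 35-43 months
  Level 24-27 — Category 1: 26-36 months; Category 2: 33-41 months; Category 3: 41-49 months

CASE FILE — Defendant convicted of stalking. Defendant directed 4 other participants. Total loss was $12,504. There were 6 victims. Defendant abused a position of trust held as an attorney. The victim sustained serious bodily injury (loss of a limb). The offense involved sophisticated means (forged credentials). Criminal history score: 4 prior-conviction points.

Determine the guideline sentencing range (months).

Base offense level for stalking: 17.
A1 applies (level before this adjustment is 17 ≥ 6, so +4): 17 + 4 = 21.
A2 applies: 21 + 3 = 24.
A4 applies: 24 + 2 = 26.
A5 applies: 26 + 2 = 28.
A6 applies: 28 + 4 = 32.
A7 applies (level before this adjustment is 32 ≥ 12, so +5): 32 + 5 = 37.
Level 37 exceeds the maximum of 27; capped at 27.
Final offense level: 27.
Criminal history: 4 prior points → Category 2 (2-5).
Level 27 falls in the 24-27 band.
Grid: Level 24-27 × Category 2 = 33-41 months.

33-41 months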